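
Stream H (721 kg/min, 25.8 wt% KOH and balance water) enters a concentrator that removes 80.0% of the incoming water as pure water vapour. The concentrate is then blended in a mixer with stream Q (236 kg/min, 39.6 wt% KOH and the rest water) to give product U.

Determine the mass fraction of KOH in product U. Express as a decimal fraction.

0.5283

Vapour removed = 0.800×0.742×721 = 427.99 kg/min; concentrate = 293.01 kg/min.
KOH reaching the mixer = 186.02 (from concentrate) + 236×0.396 = 279.47 kg/min.
Product flow = 293.01 + 236 = 529.01 kg/min; KOH fraction = 0.5283.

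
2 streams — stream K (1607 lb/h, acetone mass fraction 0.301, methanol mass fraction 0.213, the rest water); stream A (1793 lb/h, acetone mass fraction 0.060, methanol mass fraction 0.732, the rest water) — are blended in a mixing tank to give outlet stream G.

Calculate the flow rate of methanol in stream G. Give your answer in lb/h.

1655 lb/h

methanol out = methanol in = 1607×0.213 + 1793×0.732 = 1654.8 lb/h.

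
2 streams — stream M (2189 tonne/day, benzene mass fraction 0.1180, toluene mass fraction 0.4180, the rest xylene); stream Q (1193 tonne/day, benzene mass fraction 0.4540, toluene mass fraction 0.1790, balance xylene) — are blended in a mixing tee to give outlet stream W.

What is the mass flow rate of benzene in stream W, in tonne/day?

benzene out = benzene in = 2189×0.118 + 1193×0.454 = 799.92 tonne/day.

799.9 tonne/day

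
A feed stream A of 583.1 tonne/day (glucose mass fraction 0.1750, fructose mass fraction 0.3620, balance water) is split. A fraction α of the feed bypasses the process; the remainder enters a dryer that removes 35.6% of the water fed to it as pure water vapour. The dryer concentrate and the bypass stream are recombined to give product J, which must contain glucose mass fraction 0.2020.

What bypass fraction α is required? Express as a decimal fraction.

0.189

All 583.1×0.175 = 102.04 tonne/day of glucose reaches J, so J = 102.04/0.202 = 505.16 tonne/day and vapour = 77.939 tonne/day.
The evaporator receives (1−α)·583.1 of feed at 0.463 water and removes 0.356 of that water:
0.356×0.463×(1−α)×583.1 = 77.939
(1−α) = 77.939/96.111 = 0.8109;  α = 0.1891.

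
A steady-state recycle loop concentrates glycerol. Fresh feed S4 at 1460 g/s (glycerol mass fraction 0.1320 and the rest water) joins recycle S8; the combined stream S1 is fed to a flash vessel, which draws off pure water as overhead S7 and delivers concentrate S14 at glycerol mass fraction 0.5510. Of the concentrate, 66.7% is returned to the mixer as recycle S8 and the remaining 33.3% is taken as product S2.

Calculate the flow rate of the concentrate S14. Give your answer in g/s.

Overall glycerol balance (none leaves overhead): glycerol in fresh feed = glycerol in product, i.e. 1460×0.132 = (1−0.667)·S14·0.551.
S14 = 192.72/(0.551×0.333) = 1050.3 g/s.

1050 g/s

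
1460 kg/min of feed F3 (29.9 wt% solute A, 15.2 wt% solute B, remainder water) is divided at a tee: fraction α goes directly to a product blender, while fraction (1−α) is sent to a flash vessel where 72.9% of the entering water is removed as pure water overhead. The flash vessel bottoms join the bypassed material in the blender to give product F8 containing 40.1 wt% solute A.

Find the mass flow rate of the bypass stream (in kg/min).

All 1460×0.299 = 436.54 kg/min of solute A reaches F8, so F8 = 436.54/0.401 = 1088.6 kg/min and vapour = 371.37 kg/min.
The evaporator receives (1−α)·1460 of feed at 0.549 water and removes 0.729 of that water:
0.729×0.549×(1−α)×1460 = 371.37
(1−α) = 371.37/584.32 = 0.6356;  α = 0.3644.
Bypass flow = 0.3644×1460 = 532.08 kg/min.

532.1 kg/min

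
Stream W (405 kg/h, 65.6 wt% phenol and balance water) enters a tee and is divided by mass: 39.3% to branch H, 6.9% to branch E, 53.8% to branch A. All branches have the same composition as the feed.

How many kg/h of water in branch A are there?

74.95 kg/h

Branch A total = 0.538×405 = 217.89 kg/h.
water in A = 0.344×217.89 = 74.954 kg/h.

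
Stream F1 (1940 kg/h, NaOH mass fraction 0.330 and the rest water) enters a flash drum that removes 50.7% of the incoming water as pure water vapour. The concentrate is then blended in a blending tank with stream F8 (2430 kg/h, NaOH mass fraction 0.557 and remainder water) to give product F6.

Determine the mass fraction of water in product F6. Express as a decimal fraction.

Vapour removed = 0.507×0.670×1940 = 659 kg/h; concentrate = 1281 kg/h.
water reaching the mixer = 640.8 (from concentrate) + 2430×0.443 = 1717.3 kg/h.
Product flow = 1281 + 2430 = 3711 kg/h; water fraction = 0.463.

0.463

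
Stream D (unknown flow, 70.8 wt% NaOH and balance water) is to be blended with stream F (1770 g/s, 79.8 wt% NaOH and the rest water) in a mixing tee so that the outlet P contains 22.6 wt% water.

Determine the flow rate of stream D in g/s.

Let D be the unknown flow. Total out = 1770 + D.
water balance: 357.54 + 0.292·D = 0.226·(1770 + D)
(0.292 − 0.226)·D = 0.226×1770 − 357.54 = 42.48
D = 42.48 / 0.066 = 643.64 g/s

643.6 g/s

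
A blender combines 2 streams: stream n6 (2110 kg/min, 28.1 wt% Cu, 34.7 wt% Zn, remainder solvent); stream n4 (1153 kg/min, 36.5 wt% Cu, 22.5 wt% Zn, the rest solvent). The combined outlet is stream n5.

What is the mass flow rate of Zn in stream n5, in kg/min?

991.6 kg/min

Zn out = Zn in = 2110×0.347 + 1153×0.225 = 991.6 kg/min.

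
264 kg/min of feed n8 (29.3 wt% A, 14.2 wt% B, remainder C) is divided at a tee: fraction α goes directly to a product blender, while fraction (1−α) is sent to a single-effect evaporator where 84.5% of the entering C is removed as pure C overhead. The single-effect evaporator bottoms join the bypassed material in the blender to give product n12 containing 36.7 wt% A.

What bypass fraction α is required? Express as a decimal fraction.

All 264×0.293 = 77.352 kg/min of A reaches n12, so n12 = 77.352/0.367 = 210.77 kg/min and vapour = 53.232 kg/min.
The evaporator receives (1−α)·264 of feed at 0.565 C and removes 0.845 of that C:
0.845×0.565×(1−α)×264 = 53.232
(1−α) = 53.232/126.04 = 0.4223;  α = 0.5777.

0.578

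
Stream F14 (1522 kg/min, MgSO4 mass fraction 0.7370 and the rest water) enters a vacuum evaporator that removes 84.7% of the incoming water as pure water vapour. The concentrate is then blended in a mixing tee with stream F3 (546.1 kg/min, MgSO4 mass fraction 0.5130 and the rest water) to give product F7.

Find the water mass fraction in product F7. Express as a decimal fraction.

Vapour removed = 0.847×0.263×1522 = 339.04 kg/min; concentrate = 1183 kg/min.
water reaching the mixer = 61.244 (from concentrate) + 546.1×0.487 = 327.19 kg/min.
Product flow = 1183 + 546.1 = 1729.1 kg/min; water fraction = 0.1892.

0.1892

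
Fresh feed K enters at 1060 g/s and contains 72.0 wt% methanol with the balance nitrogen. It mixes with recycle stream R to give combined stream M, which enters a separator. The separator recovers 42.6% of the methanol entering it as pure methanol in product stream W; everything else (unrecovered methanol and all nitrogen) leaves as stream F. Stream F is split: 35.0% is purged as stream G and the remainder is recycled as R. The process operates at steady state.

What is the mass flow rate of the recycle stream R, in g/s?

nitrogen enters only via K and leaves only via the purge: 1060×0.280 = 0.350×(nitrogen in F), and the separator passes all nitrogen, so nitrogen in M = nitrogen in F = 848 g/s.
methanol in M: m_A = 1060×0.720 + (1−0.350)·(1−0.426)·m_A, so m_A = 763.2/0.6269 = 1217.4 g/s.
F = (1−0.426)×1217.4 + 848 = 1546.8 g/s.
Recycle R = (1−0.350)×1546.8 = 1005.4 g/s.

1005 g/s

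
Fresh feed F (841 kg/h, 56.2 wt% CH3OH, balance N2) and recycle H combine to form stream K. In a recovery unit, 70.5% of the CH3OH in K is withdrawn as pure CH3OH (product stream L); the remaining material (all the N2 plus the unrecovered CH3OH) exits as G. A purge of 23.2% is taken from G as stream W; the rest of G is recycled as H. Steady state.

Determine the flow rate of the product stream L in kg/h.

430.8 kg/h

CH3OH in K: m_A = 841×0.562 + (1−0.232)·(1−0.705)·m_A, so m_A = 472.64/0.7734 = 611.09 kg/h.
Product L = 0.705×611.09 = 430.82 kg/h.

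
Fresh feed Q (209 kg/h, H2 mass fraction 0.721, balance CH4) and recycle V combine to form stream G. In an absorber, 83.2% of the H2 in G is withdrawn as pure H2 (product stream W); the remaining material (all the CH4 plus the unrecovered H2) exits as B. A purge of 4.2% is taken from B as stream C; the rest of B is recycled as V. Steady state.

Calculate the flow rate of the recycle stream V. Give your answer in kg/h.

1359 kg/h

CH4 enters only via Q and leaves only via the purge: 209×0.279 = 0.042×(CH4 in B), and the absorber passes all CH4, so CH4 in G = CH4 in B = 1388.4 kg/h.
H2 in G: m_A = 209×0.721 + (1−0.042)·(1−0.832)·m_A, so m_A = 150.69/0.8391 = 179.59 kg/h.
B = (1−0.832)×179.59 + 1388.4 = 1418.5 kg/h.
Recycle V = (1−0.042)×1418.5 = 1359 kg/h.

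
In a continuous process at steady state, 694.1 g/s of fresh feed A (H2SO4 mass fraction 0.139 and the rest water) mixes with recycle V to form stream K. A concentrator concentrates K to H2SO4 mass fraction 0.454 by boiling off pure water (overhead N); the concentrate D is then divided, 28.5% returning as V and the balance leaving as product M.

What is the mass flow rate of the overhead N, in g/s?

Overall H2SO4 balance (none leaves overhead): H2SO4 in fresh feed = H2SO4 in product, i.e. 694.1×0.139 = (1−0.285)·D·0.454.
D = 96.48/(0.454×0.715) = 297.22 g/s.
Recycle V = 0.285×297.22 = 84.707 g/s.
Combined feed K = 694.1 + 84.707 = 778.81 g/s.
Overhead N = K − D = 778.81 − 297.22 = 481.59 g/s.

481.6 g/s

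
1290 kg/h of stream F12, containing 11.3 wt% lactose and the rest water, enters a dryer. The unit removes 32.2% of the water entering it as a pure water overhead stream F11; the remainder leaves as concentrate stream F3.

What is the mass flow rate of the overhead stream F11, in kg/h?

water entering = 1290×0.887 = 1144.2 kg/h; overhead removed = 0.322×1144.2 = 368.44 kg/h.

368.4 kg/h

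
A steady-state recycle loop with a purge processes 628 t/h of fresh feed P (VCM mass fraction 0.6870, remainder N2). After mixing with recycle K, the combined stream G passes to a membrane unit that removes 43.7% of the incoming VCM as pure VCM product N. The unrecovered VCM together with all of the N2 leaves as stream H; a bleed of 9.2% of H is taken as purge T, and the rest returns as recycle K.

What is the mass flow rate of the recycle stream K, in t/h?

N2 enters only via P and leaves only via the purge: 628×0.313 = 0.092×(N2 in H), and the membrane unit passes all N2, so N2 in G = N2 in H = 2136.6 t/h.
VCM in G: m_A = 628×0.687 + (1−0.092)·(1−0.437)·m_A, so m_A = 431.44/0.4888 = 882.65 t/h.
H = (1−0.437)×882.65 + 2136.6 = 2633.5 t/h.
Recycle K = (1−0.092)×2633.5 = 2391.2 t/h.

2391 t/h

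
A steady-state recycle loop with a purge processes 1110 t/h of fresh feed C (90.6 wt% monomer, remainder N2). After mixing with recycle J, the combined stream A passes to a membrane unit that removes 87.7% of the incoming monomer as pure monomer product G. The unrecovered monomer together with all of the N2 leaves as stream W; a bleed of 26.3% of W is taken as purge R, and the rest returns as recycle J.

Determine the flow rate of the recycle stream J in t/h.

392.6 t/h

N2 enters only via C and leaves only via the purge: 1110×0.094 = 0.263×(N2 in W), and the membrane unit passes all N2, so N2 in A = N2 in W = 396.73 t/h.
monomer in A: m_A = 1110×0.906 + (1−0.263)·(1−0.877)·m_A, so m_A = 1005.7/0.9093 = 1105.9 t/h.
W = (1−0.877)×1105.9 + 396.73 = 532.76 t/h.
Recycle J = (1−0.263)×532.76 = 392.64 t/h.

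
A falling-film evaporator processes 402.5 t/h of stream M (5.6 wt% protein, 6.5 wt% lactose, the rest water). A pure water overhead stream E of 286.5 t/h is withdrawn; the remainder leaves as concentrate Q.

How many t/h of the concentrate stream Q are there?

116 t/h

Concentrate = 402.5 − 286.5 = 116 t/h.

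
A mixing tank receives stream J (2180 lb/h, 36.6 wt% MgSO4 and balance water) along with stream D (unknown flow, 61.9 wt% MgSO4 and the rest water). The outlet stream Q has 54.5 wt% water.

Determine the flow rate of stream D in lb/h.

Let D be the unknown flow. Total out = 2180 + D.
water balance: 1382.1 + 0.381·D = 0.545·(2180 + D)
(0.381 − 0.545)·D = 0.545×2180 − 1382.1 = -194.02
D = -194.02 / -0.164 = 1183 lb/h

1183 lb/h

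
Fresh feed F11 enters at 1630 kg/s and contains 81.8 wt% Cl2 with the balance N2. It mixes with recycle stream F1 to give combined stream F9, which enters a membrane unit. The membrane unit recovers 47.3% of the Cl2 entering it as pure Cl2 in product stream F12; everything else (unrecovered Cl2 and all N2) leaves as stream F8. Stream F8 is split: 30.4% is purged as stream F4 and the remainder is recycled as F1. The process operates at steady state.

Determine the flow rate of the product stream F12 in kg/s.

996 kg/s

Cl2 in F9: m_A = 1630×0.818 + (1−0.304)·(1−0.473)·m_A, so m_A = 1333.3/0.6332 = 2105.7 kg/s.
Product F12 = 0.473×2105.7 = 995.99 kg/s.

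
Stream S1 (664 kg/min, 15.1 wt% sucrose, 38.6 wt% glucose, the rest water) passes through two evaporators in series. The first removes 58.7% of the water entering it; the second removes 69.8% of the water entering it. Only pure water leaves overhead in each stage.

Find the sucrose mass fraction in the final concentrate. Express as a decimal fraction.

water in feed = 664×0.463 = 307.43 kg/min.
After stage 1: water left = (1−0.587)×307.43 = 126.97; stream total = 483.54 kg/min.
After stage 2: water left = (1−0.698)×126.97 = 38.345; final concentrate = 394.91 kg/min.
sucrose fraction = 100.26/394.91 = 0.2539.

0.2539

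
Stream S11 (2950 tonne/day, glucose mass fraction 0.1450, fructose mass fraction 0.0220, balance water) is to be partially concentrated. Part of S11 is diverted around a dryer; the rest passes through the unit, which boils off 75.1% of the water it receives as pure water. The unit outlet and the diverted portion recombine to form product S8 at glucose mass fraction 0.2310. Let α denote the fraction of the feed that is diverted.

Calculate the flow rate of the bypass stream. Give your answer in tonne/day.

All 2950×0.145 = 427.75 tonne/day of glucose reaches S8, so S8 = 427.75/0.231 = 1851.7 tonne/day and vapour = 1098.3 tonne/day.
The evaporator receives (1−α)·2950 of feed at 0.833 water and removes 0.751 of that water:
0.751×0.833×(1−α)×2950 = 1098.3
(1−α) = 1098.3/1845.5 = 0.5951;  α = 0.4049.
Bypass flow = 0.4049×2950 = 1194.4 tonne/day.

1194 tonne/day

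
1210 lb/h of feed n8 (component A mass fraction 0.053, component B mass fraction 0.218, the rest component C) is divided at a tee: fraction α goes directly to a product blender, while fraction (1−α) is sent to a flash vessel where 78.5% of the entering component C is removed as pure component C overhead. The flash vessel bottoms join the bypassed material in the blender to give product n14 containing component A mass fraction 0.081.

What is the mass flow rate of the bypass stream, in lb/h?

479.1 lb/h

All 1210×0.053 = 64.13 lb/h of component A reaches n14, so n14 = 64.13/0.081 = 791.73 lb/h and vapour = 418.27 lb/h.
The evaporator receives (1−α)·1210 of feed at 0.729 component C and removes 0.785 of that component C:
0.785×0.729×(1−α)×1210 = 418.27
(1−α) = 418.27/692.44 = 0.6041;  α = 0.3959.
Bypass flow = 0.3959×1210 = 479.09 lb/h.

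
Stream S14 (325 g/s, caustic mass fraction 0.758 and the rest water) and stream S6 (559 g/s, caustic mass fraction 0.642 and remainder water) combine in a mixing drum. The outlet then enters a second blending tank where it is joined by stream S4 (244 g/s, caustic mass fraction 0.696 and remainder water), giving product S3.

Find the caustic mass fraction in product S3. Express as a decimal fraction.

0.687

Overall, product flow = 1128 g/s.
caustic in = 325×0.758 + 559×0.642 + 244×0.696 = 775.05 g/s.
caustic fraction in S3 = 0.687.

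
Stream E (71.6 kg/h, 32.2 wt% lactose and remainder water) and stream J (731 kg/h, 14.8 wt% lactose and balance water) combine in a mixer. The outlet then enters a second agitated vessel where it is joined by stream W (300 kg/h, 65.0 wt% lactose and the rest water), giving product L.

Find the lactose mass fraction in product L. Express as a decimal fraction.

Overall, product flow = 1102.6 kg/h.
lactose in = 71.6×0.322 + 731×0.148 + 300×0.650 = 326.24 kg/h.
lactose fraction in L = 0.2959.

0.2959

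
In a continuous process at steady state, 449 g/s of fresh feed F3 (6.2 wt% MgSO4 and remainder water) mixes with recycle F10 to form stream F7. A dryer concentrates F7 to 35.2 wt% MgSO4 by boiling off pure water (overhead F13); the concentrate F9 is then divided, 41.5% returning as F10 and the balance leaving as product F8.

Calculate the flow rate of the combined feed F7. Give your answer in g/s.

505.1 g/s

Overall MgSO4 balance (none leaves overhead): MgSO4 in fresh feed = MgSO4 in product, i.e. 449×0.062 = (1−0.415)·F9·0.352.
F9 = 27.838/(0.352×0.585) = 135.19 g/s.
Recycle F10 = 0.415×135.19 = 56.103 g/s.
Combined feed F7 = 449 + 56.103 = 505.1 g/s.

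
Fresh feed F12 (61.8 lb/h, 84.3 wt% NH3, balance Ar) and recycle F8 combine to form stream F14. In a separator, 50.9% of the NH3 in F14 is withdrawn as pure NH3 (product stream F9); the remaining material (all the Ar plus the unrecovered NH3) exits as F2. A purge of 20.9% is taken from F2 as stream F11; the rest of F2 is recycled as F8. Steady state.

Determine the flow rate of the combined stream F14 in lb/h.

Ar enters only via F12 and leaves only via the purge: 61.8×0.157 = 0.209×(Ar in F2), and the separator passes all Ar, so Ar in F14 = Ar in F2 = 46.424 lb/h.
NH3 in F14: m_A = 61.8×0.843 + (1−0.209)·(1−0.509)·m_A, so m_A = 52.097/0.6116 = 85.179 lb/h.
F14 = 85.179 + 46.424 = 131.6 lb/h.

131.6 lb/h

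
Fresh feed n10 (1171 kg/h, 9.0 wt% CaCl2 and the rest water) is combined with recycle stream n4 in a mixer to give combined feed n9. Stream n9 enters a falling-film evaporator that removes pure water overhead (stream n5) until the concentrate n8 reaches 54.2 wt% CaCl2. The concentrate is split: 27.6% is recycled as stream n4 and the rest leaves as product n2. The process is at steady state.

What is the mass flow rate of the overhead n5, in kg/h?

976.6 kg/h

Overall CaCl2 balance (none leaves overhead): CaCl2 in fresh feed = CaCl2 in product, i.e. 1171×0.090 = (1−0.276)·n8·0.542.
n8 = 105.39/(0.542×0.724) = 268.57 kg/h.
Recycle n4 = 0.276×268.57 = 74.126 kg/h.
Combined feed n9 = 1171 + 74.126 = 1245.1 kg/h.
Overhead n5 = n9 − n8 = 1245.1 − 268.57 = 976.55 kg/h.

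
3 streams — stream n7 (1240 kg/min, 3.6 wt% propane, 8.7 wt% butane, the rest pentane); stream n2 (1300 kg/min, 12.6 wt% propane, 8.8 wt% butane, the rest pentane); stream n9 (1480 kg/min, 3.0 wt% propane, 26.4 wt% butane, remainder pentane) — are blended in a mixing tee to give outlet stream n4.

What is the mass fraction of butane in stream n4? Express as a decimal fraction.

0.1525

Total flow out = 1240 + 1300 + 1480 = 4020 kg/min.
butane in = 1240×0.087 + 1300×0.088 + 1480×0.264 = 613 kg/min.
butane mass fraction in n4 = 613/4020 = 0.1525.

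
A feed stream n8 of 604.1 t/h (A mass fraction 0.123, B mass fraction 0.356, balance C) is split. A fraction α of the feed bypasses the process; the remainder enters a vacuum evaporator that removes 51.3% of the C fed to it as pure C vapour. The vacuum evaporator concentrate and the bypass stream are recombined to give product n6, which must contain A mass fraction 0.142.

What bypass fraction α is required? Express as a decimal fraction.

0.499

All 604.1×0.123 = 74.304 t/h of A reaches n6, so n6 = 74.304/0.142 = 523.27 t/h and vapour = 80.83 t/h.
The evaporator receives (1−α)·604.1 of feed at 0.521 C and removes 0.513 of that C:
0.513×0.521×(1−α)×604.1 = 80.83
(1−α) = 80.83/161.46 = 0.5006;  α = 0.4994.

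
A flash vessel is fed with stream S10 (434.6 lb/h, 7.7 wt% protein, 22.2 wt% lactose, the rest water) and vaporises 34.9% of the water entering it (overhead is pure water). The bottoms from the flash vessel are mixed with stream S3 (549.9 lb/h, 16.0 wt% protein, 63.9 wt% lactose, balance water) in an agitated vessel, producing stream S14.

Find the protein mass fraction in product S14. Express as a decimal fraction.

0.1383

Vapour removed = 0.349×0.701×434.6 = 106.32 lb/h; concentrate = 328.28 lb/h.
protein reaching the mixer = 33.464 (from concentrate) + 549.9×0.160 = 121.45 lb/h.
Product flow = 328.28 + 549.9 = 878.18 lb/h; protein fraction = 0.1383.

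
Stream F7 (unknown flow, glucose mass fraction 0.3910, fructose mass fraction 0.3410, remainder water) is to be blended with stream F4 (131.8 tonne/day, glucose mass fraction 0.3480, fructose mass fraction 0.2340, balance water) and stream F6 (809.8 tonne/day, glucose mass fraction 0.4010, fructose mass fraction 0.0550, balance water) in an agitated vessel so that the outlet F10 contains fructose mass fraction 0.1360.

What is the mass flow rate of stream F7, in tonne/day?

257 tonne/day

Let F7 be the unknown flow. Total out = 941.6 + F7.
fructose balance: 75.38 + 0.341·F7 = 0.136·(941.6 + F7)
(0.341 − 0.136)·F7 = 0.136×941.6 − 75.38 = 52.677
F7 = 52.677 / 0.205 = 256.96 tonne/day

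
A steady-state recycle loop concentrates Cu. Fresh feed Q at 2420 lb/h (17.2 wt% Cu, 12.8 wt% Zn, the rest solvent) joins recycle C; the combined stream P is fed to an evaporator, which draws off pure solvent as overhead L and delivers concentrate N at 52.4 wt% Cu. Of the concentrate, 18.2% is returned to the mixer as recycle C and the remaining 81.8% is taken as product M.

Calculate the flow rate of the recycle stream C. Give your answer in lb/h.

Overall Cu balance (none leaves overhead): Cu in fresh feed = Cu in product, i.e. 2420×0.172 = (1−0.182)·N·0.524.
N = 416.24/(0.524×0.818) = 971.09 lb/h.
Recycle C = 0.182×971.09 = 176.74 lb/h.

176.7 lb/h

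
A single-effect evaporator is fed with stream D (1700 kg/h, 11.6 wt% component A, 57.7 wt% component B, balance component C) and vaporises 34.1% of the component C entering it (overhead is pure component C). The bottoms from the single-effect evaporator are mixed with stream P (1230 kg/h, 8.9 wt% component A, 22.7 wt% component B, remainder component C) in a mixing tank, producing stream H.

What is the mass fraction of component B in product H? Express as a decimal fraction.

0.458

Vapour removed = 0.341×0.307×1700 = 177.97 kg/h; concentrate = 1522 kg/h.
component B reaching the mixer = 980.9 (from concentrate) + 1230×0.227 = 1260.1 kg/h.
Product flow = 1522 + 1230 = 2752 kg/h; component B fraction = 0.458.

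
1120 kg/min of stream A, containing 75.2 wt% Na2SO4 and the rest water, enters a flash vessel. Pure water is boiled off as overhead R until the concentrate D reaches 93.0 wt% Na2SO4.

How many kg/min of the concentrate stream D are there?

Na2SO4 is conserved: 1120×0.752 = 842.24 kg/min all reports to the concentrate.
Concentrate = 842.24/(target fraction) = 905.63 kg/min.

905.6 kg/min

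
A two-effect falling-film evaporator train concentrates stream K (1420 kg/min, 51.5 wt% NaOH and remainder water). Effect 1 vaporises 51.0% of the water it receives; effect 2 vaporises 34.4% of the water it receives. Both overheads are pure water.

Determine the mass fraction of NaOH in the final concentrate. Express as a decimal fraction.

0.768

water in feed = 1420×0.485 = 688.7 kg/min.
After stage 1: water left = (1−0.510)×688.7 = 337.46; stream total = 1068.8 kg/min.
After stage 2: water left = (1−0.344)×337.46 = 221.38; final concentrate = 952.68 kg/min.
NaOH fraction = 731.3/952.68 = 0.768.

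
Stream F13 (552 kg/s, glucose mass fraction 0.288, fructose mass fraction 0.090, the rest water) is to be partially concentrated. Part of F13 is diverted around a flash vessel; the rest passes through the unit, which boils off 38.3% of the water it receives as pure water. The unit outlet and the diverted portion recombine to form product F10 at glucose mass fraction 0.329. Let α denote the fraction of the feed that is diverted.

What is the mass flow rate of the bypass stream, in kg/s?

263.2 kg/s

All 552×0.288 = 158.98 kg/s of glucose reaches F10, so F10 = 158.98/0.329 = 483.21 kg/s and vapour = 68.79 kg/s.
The evaporator receives (1−α)·552 of feed at 0.622 water and removes 0.383 of that water:
0.383×0.622×(1−α)×552 = 68.79
(1−α) = 68.79/131.5 = 0.5231;  α = 0.4769.
Bypass flow = 0.4769×552 = 263.24 kg/s.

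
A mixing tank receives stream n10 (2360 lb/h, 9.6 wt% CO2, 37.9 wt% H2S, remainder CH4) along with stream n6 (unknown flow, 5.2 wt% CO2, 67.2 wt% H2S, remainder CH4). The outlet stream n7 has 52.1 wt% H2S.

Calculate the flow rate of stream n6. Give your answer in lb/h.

Let n6 be the unknown flow. Total out = 2360 + n6.
H2S balance: 894.44 + 0.672·n6 = 0.521·(2360 + n6)
(0.672 − 0.521)·n6 = 0.521×2360 − 894.44 = 335.12
n6 = 335.12 / 0.151 = 2219.3 lb/h

2219 lb/h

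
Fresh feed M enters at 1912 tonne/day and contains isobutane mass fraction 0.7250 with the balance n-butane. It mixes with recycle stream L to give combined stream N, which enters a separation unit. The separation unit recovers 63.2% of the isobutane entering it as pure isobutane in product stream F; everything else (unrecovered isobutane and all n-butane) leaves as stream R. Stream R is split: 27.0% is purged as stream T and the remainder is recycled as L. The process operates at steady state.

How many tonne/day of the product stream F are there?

1198 tonne/day

isobutane in N: m_A = 1912×0.725 + (1−0.270)·(1−0.632)·m_A, so m_A = 1386.2/0.7314 = 1895.4 tonne/day.
Product F = 0.632×1895.4 = 1197.9 tonne/day.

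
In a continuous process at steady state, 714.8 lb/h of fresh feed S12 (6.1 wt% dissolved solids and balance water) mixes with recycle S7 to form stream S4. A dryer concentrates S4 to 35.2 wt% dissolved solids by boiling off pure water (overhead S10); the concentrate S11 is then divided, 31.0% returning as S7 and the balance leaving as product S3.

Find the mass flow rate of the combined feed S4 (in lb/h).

Overall dissolved solids balance (none leaves overhead): dissolved solids in fresh feed = dissolved solids in product, i.e. 714.8×0.061 = (1−0.310)·S11·0.352.
S11 = 43.603/(0.352×0.690) = 179.52 lb/h.
Recycle S7 = 0.310×179.52 = 55.652 lb/h.
Combined feed S4 = 714.8 + 55.652 = 770.45 lb/h.

770.5 lb/h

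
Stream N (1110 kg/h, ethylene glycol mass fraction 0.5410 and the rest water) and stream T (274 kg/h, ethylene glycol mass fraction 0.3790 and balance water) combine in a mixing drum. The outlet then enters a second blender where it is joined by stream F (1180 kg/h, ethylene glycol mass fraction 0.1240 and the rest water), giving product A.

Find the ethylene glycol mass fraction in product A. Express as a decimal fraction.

0.3318

Overall, product flow = 2564 kg/h.
ethylene glycol in = 1110×0.541 + 274×0.379 + 1180×0.124 = 850.68 kg/h.
ethylene glycol fraction in A = 0.3318.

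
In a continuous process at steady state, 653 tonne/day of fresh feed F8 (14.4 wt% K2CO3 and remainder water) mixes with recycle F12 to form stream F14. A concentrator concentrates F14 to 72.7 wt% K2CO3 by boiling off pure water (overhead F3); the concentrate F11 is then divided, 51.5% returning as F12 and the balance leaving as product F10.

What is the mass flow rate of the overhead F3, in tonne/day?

Overall K2CO3 balance (none leaves overhead): K2CO3 in fresh feed = K2CO3 in product, i.e. 653×0.144 = (1−0.515)·F11·0.727.
F11 = 94.032/(0.727×0.485) = 266.69 tonne/day.
Recycle F12 = 0.515×266.69 = 137.34 tonne/day.
Combined feed F14 = 653 + 137.34 = 790.34 tonne/day.
Overhead F3 = F14 − F11 = 790.34 − 266.69 = 523.66 tonne/day.

523.7 tonne/day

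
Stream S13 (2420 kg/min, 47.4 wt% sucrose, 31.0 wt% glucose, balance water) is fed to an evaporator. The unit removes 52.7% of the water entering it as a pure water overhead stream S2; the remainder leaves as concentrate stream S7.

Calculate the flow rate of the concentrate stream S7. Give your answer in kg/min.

2145 kg/min

water entering = 2420×0.216 = 522.72 kg/min; overhead removed = 0.527×522.72 = 275.47 kg/min.
Concentrate = 2420 − 275.47 = 2144.5 kg/min.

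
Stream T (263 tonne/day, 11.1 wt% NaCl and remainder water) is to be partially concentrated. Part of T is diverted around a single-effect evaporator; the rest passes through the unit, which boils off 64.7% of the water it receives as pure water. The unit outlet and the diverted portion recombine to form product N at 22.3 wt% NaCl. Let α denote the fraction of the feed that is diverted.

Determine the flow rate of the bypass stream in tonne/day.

All 263×0.111 = 29.193 tonne/day of NaCl reaches N, so N = 29.193/0.223 = 130.91 tonne/day and vapour = 132.09 tonne/day.
The evaporator receives (1−α)·263 of feed at 0.889 water and removes 0.647 of that water:
0.647×0.889×(1−α)×263 = 132.09
(1−α) = 132.09/151.27 = 0.8732;  α = 0.1268.
Bypass flow = 0.1268×263 = 33.352 tonne/day.

33.35 tonne/day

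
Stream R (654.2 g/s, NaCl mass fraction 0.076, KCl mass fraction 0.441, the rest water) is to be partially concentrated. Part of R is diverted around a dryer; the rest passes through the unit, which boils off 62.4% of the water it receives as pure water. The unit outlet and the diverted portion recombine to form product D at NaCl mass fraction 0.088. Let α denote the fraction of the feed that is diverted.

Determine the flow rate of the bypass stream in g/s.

All 654.2×0.076 = 49.719 g/s of NaCl reaches D, so D = 49.719/0.088 = 564.99 g/s and vapour = 89.209 g/s.
The evaporator receives (1−α)·654.2 of feed at 0.483 water and removes 0.624 of that water:
0.624×0.483×(1−α)×654.2 = 89.209
(1−α) = 89.209/197.17 = 0.4524;  α = 0.5476.
Bypass flow = 0.5476×654.2 = 358.21 g/s.

358.2 g/s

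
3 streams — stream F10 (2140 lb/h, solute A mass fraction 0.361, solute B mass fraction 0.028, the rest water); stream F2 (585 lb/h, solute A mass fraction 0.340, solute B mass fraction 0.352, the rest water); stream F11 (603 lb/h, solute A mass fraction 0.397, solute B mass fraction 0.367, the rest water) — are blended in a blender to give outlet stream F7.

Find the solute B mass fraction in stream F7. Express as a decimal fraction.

0.146

Total flow out = 2140 + 585 + 603 = 3328 lb/h.
solute B in = 2140×0.028 + 585×0.352 + 603×0.367 = 487.14 lb/h.
solute B mass fraction in F7 = 487.14/3328 = 0.146.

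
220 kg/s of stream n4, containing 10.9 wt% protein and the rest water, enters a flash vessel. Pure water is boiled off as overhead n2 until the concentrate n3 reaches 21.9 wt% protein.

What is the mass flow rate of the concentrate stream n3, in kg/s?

protein is conserved: 220×0.109 = 23.98 kg/s all reports to the concentrate.
Concentrate = 23.98/(target fraction) = 109.5 kg/s.

109.5 kg/s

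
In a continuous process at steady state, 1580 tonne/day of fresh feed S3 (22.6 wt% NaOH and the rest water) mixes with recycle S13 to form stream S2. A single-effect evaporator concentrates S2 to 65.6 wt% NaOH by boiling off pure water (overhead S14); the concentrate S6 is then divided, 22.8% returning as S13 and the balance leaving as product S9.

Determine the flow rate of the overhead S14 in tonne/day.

Overall NaOH balance (none leaves overhead): NaOH in fresh feed = NaOH in product, i.e. 1580×0.226 = (1−0.228)·S6·0.656.
S6 = 357.08/(0.656×0.772) = 705.09 tonne/day.
Recycle S13 = 0.228×705.09 = 160.76 tonne/day.
Combined feed S2 = 1580 + 160.76 = 1740.8 tonne/day.
Overhead S14 = S2 − S6 = 1740.8 − 705.09 = 1035.7 tonne/day.

1036 tonne/day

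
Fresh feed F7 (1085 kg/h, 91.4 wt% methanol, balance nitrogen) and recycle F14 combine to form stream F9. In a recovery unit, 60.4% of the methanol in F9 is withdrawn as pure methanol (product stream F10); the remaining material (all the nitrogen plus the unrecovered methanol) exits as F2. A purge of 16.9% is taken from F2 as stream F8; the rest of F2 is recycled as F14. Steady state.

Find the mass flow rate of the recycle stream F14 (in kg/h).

nitrogen enters only via F7 and leaves only via the purge: 1085×0.086 = 0.169×(nitrogen in F2), and the recovery unit passes all nitrogen, so nitrogen in F9 = nitrogen in F2 = 552.13 kg/h.
methanol in F9: m_A = 1085×0.914 + (1−0.169)·(1−0.604)·m_A, so m_A = 991.69/0.6709 = 1478.1 kg/h.
F2 = (1−0.604)×1478.1 + 552.13 = 1137.5 kg/h.
Recycle F14 = (1−0.169)×1137.5 = 945.23 kg/h.

945.2 kg/h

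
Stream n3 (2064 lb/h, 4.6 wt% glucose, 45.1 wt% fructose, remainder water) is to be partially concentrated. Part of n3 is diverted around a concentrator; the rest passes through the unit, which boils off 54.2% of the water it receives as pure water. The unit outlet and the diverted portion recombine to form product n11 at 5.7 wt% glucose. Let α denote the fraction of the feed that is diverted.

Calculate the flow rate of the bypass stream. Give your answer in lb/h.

603 lb/h

All 2064×0.046 = 94.944 lb/h of glucose reaches n11, so n11 = 94.944/0.057 = 1665.7 lb/h and vapour = 398.32 lb/h.
The evaporator receives (1−α)·2064 of feed at 0.503 water and removes 0.542 of that water:
0.542×0.503×(1−α)×2064 = 398.32
(1−α) = 398.32/562.7 = 0.7079;  α = 0.2921.
Bypass flow = 0.2921×2064 = 602.97 lb/h.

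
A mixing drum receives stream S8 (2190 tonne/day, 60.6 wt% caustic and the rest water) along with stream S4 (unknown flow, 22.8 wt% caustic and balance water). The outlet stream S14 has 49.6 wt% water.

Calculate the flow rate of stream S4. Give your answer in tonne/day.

Let S4 be the unknown flow. Total out = 2190 + S4.
water balance: 862.86 + 0.772·S4 = 0.496·(2190 + S4)
(0.772 − 0.496)·S4 = 0.496×2190 − 862.86 = 223.38
S4 = 223.38 / 0.276 = 809.35 tonne/day

809.3 tonne/day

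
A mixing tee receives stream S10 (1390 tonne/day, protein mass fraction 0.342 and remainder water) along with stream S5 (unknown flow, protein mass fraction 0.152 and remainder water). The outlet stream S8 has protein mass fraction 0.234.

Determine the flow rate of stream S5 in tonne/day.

1831 tonne/day

Let S5 be the unknown flow. Total out = 1390 + S5.
protein balance: 475.38 + 0.152·S5 = 0.234·(1390 + S5)
(0.152 − 0.234)·S5 = 0.234×1390 − 475.38 = -150.12
S5 = -150.12 / -0.082 = 1830.7 tonne/day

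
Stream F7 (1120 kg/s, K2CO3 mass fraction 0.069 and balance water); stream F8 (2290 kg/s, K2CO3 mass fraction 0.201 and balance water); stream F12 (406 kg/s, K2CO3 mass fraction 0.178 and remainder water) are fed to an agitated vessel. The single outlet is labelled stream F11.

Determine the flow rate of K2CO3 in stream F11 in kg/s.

609.8 kg/s

K2CO3 out = K2CO3 in = 1120×0.069 + 2290×0.201 + 406×0.178 = 609.84 kg/s.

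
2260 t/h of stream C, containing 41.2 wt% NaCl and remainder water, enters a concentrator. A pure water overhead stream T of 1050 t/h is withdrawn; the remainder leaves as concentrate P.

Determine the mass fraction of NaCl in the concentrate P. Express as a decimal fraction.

0.7695

NaCl is not removed: 2260×0.412 = 931.12 t/h of NaCl enters P.
Concentrate = 2260 − 1050 = 1210 t/h.
Mass fraction = 931.12/1210 = 0.7695.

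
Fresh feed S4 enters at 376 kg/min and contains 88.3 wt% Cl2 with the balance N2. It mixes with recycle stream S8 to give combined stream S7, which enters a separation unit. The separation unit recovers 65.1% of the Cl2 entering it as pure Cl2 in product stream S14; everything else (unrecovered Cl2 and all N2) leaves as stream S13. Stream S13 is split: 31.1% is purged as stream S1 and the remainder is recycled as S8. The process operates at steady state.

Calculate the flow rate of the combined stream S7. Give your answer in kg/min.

578.6 kg/min

N2 enters only via S4 and leaves only via the purge: 376×0.117 = 0.311×(N2 in S13), and the separation unit passes all N2, so N2 in S7 = N2 in S13 = 141.45 kg/min.
Cl2 in S7: m_A = 376×0.883 + (1−0.311)·(1−0.651)·m_A, so m_A = 332.01/0.7595 = 437.12 kg/min.
S7 = 437.12 + 141.45 = 578.57 kg/min.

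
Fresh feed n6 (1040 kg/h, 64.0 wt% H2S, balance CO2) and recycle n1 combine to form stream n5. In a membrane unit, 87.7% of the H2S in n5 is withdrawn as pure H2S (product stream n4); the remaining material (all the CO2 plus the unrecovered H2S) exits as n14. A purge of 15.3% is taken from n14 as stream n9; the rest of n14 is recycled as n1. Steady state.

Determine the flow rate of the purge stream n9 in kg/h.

388.4 kg/h

CO2 enters only via n6 and leaves only via the purge: 1040×0.360 = 0.153×(CO2 in n14), and the membrane unit passes all CO2, so CO2 in n5 = CO2 in n14 = 2447.1 kg/h.
H2S in n5: m_A = 1040×0.640 + (1−0.153)·(1−0.877)·m_A, so m_A = 665.6/0.8958 = 743.01 kg/h.
n14 = (1−0.877)×743.01 + 2447.1 = 2538.4 kg/h.
Purge n9 = 0.153×2538.4 = 388.38 kg/h.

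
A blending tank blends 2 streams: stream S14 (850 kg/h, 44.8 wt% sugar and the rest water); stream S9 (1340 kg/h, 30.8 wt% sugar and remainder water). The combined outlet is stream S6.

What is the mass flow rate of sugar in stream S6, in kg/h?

sugar out = sugar in = 850×0.448 + 1340×0.308 = 793.52 kg/h.

793.5 kg/h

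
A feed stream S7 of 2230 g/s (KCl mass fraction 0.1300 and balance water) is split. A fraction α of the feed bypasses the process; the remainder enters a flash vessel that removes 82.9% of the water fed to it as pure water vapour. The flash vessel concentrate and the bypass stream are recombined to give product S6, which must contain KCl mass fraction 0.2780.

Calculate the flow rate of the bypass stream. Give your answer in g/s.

All 2230×0.130 = 289.9 g/s of KCl reaches S6, so S6 = 289.9/0.278 = 1042.8 g/s and vapour = 1187.2 g/s.
The evaporator receives (1−α)·2230 of feed at 0.870 water and removes 0.829 of that water:
0.829×0.870×(1−α)×2230 = 1187.2
(1−α) = 1187.2/1608.3 = 0.7381;  α = 0.2619.
Bypass flow = 0.2619×2230 = 583.93 g/s.

583.9 g/s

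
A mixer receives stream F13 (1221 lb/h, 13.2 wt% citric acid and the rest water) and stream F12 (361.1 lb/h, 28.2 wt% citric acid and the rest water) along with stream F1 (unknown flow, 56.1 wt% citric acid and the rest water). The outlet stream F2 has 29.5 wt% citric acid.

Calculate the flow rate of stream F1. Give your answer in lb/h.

Let F1 be the unknown flow. Total out = 1582.1 + F1.
citric acid balance: 263 + 0.561·F1 = 0.295·(1582.1 + F1)
(0.561 − 0.295)·F1 = 0.295×1582.1 − 263 = 203.72
F1 = 203.72 / 0.266 = 765.85 lb/h

765.9 lb/h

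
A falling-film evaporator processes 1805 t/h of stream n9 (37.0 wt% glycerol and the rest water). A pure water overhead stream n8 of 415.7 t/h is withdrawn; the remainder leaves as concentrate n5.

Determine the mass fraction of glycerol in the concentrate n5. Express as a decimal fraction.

glycerol is not removed: 1805×0.370 = 667.85 t/h of glycerol enters n5.
Concentrate = 1805 − 415.7 = 1389.3 t/h.
Mass fraction = 667.85/1389.3 = 0.481.

0.481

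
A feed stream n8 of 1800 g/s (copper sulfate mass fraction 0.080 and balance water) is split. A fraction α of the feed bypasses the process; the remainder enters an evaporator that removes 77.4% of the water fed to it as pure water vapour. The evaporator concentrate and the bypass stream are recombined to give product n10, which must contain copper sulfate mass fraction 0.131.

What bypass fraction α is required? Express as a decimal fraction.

All 1800×0.080 = 144 g/s of copper sulfate reaches n10, so n10 = 144/0.131 = 1099.2 g/s and vapour = 700.76 g/s.
The evaporator receives (1−α)·1800 of feed at 0.920 water and removes 0.774 of that water:
0.774×0.920×(1−α)×1800 = 700.76
(1−α) = 700.76/1281.7 = 0.5467;  α = 0.4533.

0.453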